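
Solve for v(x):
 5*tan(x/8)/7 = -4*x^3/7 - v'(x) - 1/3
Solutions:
 v(x) = C1 - x^4/7 - x/3 + 40*log(cos(x/8))/7


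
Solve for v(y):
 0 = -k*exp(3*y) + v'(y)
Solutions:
 v(y) = C1 + k*exp(3*y)/3


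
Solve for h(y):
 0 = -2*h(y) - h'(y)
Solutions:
 h(y) = C1*exp(-2*y)


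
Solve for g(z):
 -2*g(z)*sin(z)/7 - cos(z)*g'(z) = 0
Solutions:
 g(z) = C1*cos(z)^(2/7)


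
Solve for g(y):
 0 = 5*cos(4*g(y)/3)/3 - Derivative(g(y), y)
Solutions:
 -5*y/3 - 3*log(sin(4*g(y)/3) - 1)/8 + 3*log(sin(4*g(y)/3) + 1)/8 = C1


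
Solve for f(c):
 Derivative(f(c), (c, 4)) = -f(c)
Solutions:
 f(c) = (C1*sin(sqrt(2)*c/2) + C2*cos(sqrt(2)*c/2))*exp(-sqrt(2)*c/2) + (C3*sin(sqrt(2)*c/2) + C4*cos(sqrt(2)*c/2))*exp(sqrt(2)*c/2)


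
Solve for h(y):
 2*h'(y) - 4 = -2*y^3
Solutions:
 h(y) = C1 - y^4/4 + 2*y


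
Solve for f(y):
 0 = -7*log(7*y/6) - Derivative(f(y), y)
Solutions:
 f(y) = C1 - 7*y*log(y) + y*log(279936/823543) + 7*y


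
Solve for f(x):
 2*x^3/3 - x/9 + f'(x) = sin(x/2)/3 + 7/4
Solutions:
 f(x) = C1 - x^4/6 + x^2/18 + 7*x/4 - 2*cos(x/2)/3


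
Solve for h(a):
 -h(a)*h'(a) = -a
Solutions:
 h(a) = -sqrt(C1 + a^2)
 h(a) = sqrt(C1 + a^2)


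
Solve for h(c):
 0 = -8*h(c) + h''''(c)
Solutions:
 h(c) = C1*exp(-2^(3/4)*c) + C2*exp(2^(3/4)*c) + C3*sin(2^(3/4)*c) + C4*cos(2^(3/4)*c)


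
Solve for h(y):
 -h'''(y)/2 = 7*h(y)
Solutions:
 h(y) = C3*exp(-14^(1/3)*y) + (C1*sin(14^(1/3)*sqrt(3)*y/2) + C2*cos(14^(1/3)*sqrt(3)*y/2))*exp(14^(1/3)*y/2)


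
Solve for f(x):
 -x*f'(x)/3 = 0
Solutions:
 f(x) = C1


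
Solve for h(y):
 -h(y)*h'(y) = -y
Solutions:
 h(y) = -sqrt(C1 + y^2)
 h(y) = sqrt(C1 + y^2)


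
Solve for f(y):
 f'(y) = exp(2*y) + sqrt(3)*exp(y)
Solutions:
 f(y) = C1 + exp(2*y)/2 + sqrt(3)*exp(y)


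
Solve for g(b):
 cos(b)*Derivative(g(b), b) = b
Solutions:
 g(b) = C1 + Integral(b/cos(b), b)


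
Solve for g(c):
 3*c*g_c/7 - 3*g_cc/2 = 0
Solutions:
 g(c) = C1 + C2*erfi(sqrt(7)*c/7)


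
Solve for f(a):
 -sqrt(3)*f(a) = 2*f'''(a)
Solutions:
 f(a) = C3*exp(-2^(2/3)*3^(1/6)*a/2) + (C1*sin(6^(2/3)*a/4) + C2*cos(6^(2/3)*a/4))*exp(2^(2/3)*3^(1/6)*a/4)


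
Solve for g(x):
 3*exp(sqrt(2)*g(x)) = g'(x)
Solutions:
 g(x) = sqrt(2)*(2*log(-1/(C1 + 3*x)) - log(2))/4


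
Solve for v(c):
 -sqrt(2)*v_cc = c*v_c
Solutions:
 v(c) = C1 + C2*erf(2^(1/4)*c/2)


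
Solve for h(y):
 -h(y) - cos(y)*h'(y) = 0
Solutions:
 h(y) = C1*sqrt(sin(y) - 1)/sqrt(sin(y) + 1)


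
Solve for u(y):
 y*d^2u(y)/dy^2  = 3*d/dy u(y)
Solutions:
 u(y) = C1 + C2*y^4


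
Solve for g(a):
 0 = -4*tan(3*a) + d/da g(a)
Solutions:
 g(a) = C1 - 4*log(cos(3*a))/3


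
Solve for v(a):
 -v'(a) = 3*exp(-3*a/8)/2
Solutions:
 v(a) = C1 + 4*exp(-3*a/8)


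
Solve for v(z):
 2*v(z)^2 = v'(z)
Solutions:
 v(z) = -1/(C1 + 2*z)


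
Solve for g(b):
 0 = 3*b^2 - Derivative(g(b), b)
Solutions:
 g(b) = C1 + b^3


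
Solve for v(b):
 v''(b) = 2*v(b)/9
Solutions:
 v(b) = C1*exp(-sqrt(2)*b/3) + C2*exp(sqrt(2)*b/3)


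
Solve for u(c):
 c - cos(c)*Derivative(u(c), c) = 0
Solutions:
 u(c) = C1 + Integral(c/cos(c), c)


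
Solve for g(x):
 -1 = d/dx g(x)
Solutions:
 g(x) = C1 - x


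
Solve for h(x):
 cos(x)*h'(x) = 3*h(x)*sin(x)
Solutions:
 h(x) = C1/cos(x)^3


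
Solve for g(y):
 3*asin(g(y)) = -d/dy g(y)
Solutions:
 Integral(1/asin(_y), (_y, g(y))) = C1 - 3*y


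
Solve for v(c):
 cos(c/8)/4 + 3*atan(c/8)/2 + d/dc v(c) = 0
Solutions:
 v(c) = C1 - 3*c*atan(c/8)/2 + 6*log(c^2 + 64) - 2*sin(c/8)


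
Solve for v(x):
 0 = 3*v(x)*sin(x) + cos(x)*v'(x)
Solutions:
 v(x) = C1*cos(x)^3


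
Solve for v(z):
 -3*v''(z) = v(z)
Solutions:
 v(z) = C1*sin(sqrt(3)*z/3) + C2*cos(sqrt(3)*z/3)


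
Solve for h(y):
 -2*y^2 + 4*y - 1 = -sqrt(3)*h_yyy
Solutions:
 h(y) = C1 + C2*y + C3*y^2 + sqrt(3)*y^5/90 - sqrt(3)*y^4/18 + sqrt(3)*y^3/18


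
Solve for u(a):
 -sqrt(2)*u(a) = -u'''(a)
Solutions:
 u(a) = C3*exp(2^(1/6)*a) + (C1*sin(2^(1/6)*sqrt(3)*a/2) + C2*cos(2^(1/6)*sqrt(3)*a/2))*exp(-2^(1/6)*a/2)


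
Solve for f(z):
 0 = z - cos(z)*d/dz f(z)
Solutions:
 f(z) = C1 + Integral(z/cos(z), z)


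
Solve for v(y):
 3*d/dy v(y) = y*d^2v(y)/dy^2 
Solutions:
 v(y) = C1 + C2*y^4


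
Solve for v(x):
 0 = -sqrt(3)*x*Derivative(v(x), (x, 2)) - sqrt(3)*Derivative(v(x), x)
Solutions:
 v(x) = C1 + C2*log(x)


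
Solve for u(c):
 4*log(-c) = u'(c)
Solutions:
 u(c) = C1 + 4*c*log(-c) - 4*c


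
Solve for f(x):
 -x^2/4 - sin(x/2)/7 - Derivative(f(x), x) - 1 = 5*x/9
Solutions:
 f(x) = C1 - x^3/12 - 5*x^2/18 - x + 2*cos(x/2)/7


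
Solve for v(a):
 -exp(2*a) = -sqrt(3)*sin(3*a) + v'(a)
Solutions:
 v(a) = C1 - exp(2*a)/2 - sqrt(3)*cos(3*a)/3


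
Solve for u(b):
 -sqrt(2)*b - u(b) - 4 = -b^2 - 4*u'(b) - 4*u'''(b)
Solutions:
 u(b) = C1*exp(3^(1/3)*b*(-(9 + sqrt(273))^(1/3) + 4*3^(1/3)/(9 + sqrt(273))^(1/3))/12)*sin(3^(1/6)*b*((9 + sqrt(273))^(-1/3) + 3^(2/3)*(9 + sqrt(273))^(1/3)/12)) + C2*exp(3^(1/3)*b*(-(9 + sqrt(273))^(1/3) + 4*3^(1/3)/(9 + sqrt(273))^(1/3))/12)*cos(3^(1/6)*b*((9 + sqrt(273))^(-1/3) + 3^(2/3)*(9 + sqrt(273))^(1/3)/12)) + C3*exp(-3^(1/3)*b*(-(9 + sqrt(273))^(1/3) + 4*3^(1/3)/(9 + sqrt(273))^(1/3))/6) + b^2 - sqrt(2)*b + 8*b - 4*sqrt(2) + 28


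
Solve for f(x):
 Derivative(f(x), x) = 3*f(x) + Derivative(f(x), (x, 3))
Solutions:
 f(x) = C1*exp(6^(1/3)*x*(2*3^(1/3)/(sqrt(717) + 27)^(1/3) + 2^(1/3)*(sqrt(717) + 27)^(1/3))/12)*sin(2^(1/3)*3^(1/6)*x*(-2^(1/3)*3^(2/3)*(sqrt(717) + 27)^(1/3) + 6/(sqrt(717) + 27)^(1/3))/12) + C2*exp(6^(1/3)*x*(2*3^(1/3)/(sqrt(717) + 27)^(1/3) + 2^(1/3)*(sqrt(717) + 27)^(1/3))/12)*cos(2^(1/3)*3^(1/6)*x*(-2^(1/3)*3^(2/3)*(sqrt(717) + 27)^(1/3) + 6/(sqrt(717) + 27)^(1/3))/12) + C3*exp(-6^(1/3)*x*(2*3^(1/3)/(sqrt(717) + 27)^(1/3) + 2^(1/3)*(sqrt(717) + 27)^(1/3))/6)


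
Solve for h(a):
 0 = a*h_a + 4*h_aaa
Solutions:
 h(a) = C1 + Integral(C2*airyai(-2^(1/3)*a/2) + C3*airybi(-2^(1/3)*a/2), a)


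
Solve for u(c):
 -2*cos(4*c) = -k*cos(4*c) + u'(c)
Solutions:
 u(c) = C1 + k*sin(4*c)/4 - sin(4*c)/2


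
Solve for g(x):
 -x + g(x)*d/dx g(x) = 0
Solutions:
 g(x) = -sqrt(C1 + x^2)
 g(x) = sqrt(C1 + x^2)


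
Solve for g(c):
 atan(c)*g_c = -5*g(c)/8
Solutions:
 g(c) = C1*exp(-5*Integral(1/atan(c), c)/8)


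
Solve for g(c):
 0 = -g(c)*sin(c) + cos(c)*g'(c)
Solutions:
 g(c) = C1/cos(c)


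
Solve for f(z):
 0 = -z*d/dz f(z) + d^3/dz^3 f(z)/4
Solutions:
 f(z) = C1 + Integral(C2*airyai(2^(2/3)*z) + C3*airybi(2^(2/3)*z), z)


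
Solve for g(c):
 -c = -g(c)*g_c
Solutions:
 g(c) = -sqrt(C1 + c^2)
 g(c) = sqrt(C1 + c^2)


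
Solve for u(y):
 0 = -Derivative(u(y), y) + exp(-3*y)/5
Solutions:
 u(y) = C1 - exp(-3*y)/15


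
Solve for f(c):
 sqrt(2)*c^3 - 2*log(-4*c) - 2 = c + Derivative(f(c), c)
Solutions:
 f(c) = C1 + sqrt(2)*c^4/4 - c^2/2 - 2*c*log(-c) - 4*c*log(2)


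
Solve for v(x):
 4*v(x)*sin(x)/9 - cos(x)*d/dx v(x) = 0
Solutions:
 v(x) = C1/cos(x)^(4/9)


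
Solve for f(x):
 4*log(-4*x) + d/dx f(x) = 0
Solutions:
 f(x) = C1 - 4*x*log(-x) + 4*x*(1 - 2*log(2))


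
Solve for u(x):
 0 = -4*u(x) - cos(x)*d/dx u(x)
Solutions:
 u(x) = C1*(sin(x)^2 - 2*sin(x) + 1)/(sin(x)^2 + 2*sin(x) + 1)


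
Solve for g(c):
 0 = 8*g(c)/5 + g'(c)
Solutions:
 g(c) = C1*exp(-8*c/5)


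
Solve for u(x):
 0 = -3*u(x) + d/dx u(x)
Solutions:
 u(x) = C1*exp(3*x)


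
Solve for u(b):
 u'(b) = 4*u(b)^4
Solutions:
 u(b) = (-1/(C1 + 12*b))^(1/3)
 u(b) = (-1/(C1 + 4*b))^(1/3)*(-3^(2/3) - 3*3^(1/6)*I)/6
 u(b) = (-1/(C1 + 4*b))^(1/3)*(-3^(2/3) + 3*3^(1/6)*I)/6


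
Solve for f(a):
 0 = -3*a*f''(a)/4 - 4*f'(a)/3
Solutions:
 f(a) = C1 + C2/a^(7/9)


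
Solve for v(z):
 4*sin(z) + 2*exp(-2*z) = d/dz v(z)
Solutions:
 v(z) = C1 - 4*cos(z) - exp(-2*z)


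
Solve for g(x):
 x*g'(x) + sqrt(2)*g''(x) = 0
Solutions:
 g(x) = C1 + C2*erf(2^(1/4)*x/2)


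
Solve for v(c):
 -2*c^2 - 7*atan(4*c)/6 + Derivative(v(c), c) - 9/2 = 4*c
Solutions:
 v(c) = C1 + 2*c^3/3 + 2*c^2 + 7*c*atan(4*c)/6 + 9*c/2 - 7*log(16*c^2 + 1)/48


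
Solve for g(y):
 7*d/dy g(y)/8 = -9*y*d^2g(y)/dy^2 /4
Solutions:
 g(y) = C1 + C2*y^(11/18)


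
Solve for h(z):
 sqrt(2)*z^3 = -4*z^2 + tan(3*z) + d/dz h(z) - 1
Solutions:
 h(z) = C1 + sqrt(2)*z^4/4 + 4*z^3/3 + z + log(cos(3*z))/3


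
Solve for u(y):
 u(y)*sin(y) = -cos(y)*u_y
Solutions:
 u(y) = C1*cos(y)


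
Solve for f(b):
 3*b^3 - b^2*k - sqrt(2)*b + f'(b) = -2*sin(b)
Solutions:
 f(b) = C1 - 3*b^4/4 + b^3*k/3 + sqrt(2)*b^2/2 + 2*cos(b)


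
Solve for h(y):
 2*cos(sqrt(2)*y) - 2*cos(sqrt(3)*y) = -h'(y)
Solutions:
 h(y) = C1 - sqrt(2)*sin(sqrt(2)*y) + 2*sqrt(3)*sin(sqrt(3)*y)/3


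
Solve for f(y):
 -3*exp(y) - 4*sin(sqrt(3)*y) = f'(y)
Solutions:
 f(y) = C1 - 3*exp(y) + 4*sqrt(3)*cos(sqrt(3)*y)/3


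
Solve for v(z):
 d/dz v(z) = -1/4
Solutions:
 v(z) = C1 - z/4


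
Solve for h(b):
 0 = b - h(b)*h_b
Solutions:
 h(b) = -sqrt(C1 + b^2)
 h(b) = sqrt(C1 + b^2)


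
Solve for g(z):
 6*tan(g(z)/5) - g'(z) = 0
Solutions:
 g(z) = -5*asin(C1*exp(6*z/5)) + 5*pi
 g(z) = 5*asin(C1*exp(6*z/5))


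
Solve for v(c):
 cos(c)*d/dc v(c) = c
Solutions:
 v(c) = C1 + Integral(c/cos(c), c)


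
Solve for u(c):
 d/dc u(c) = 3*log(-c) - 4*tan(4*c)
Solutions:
 u(c) = C1 + 3*c*log(-c) - 3*c + log(cos(4*c))


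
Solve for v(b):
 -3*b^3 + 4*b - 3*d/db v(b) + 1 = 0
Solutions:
 v(b) = C1 - b^4/4 + 2*b^2/3 + b/3


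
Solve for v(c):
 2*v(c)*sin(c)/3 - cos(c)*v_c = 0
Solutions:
 v(c) = C1/cos(c)^(2/3)


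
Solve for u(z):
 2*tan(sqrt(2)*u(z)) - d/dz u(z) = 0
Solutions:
 u(z) = sqrt(2)*(pi - asin(C1*exp(2*sqrt(2)*z)))/2
 u(z) = sqrt(2)*asin(C1*exp(2*sqrt(2)*z))/2


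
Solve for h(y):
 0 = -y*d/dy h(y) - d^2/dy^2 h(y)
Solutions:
 h(y) = C1 + C2*erf(sqrt(2)*y/2)


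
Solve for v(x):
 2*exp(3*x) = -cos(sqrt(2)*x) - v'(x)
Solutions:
 v(x) = C1 - 2*exp(3*x)/3 - sqrt(2)*sin(sqrt(2)*x)/2


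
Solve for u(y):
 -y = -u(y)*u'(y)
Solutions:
 u(y) = -sqrt(C1 + y^2)
 u(y) = sqrt(C1 + y^2)


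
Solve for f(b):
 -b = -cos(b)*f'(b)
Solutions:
 f(b) = C1 + Integral(b/cos(b), b)


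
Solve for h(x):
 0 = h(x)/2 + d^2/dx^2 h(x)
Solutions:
 h(x) = C1*sin(sqrt(2)*x/2) + C2*cos(sqrt(2)*x/2)


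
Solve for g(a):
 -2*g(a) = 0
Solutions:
 g(a) = 0


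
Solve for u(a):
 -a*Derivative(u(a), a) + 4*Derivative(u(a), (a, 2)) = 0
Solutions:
 u(a) = C1 + C2*erfi(sqrt(2)*a/4)


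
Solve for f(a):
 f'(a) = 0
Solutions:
 f(a) = C1


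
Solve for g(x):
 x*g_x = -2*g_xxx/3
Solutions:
 g(x) = C1 + Integral(C2*airyai(-2^(2/3)*3^(1/3)*x/2) + C3*airybi(-2^(2/3)*3^(1/3)*x/2), x)


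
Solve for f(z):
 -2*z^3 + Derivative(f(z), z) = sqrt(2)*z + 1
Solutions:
 f(z) = C1 + z^4/2 + sqrt(2)*z^2/2 + z


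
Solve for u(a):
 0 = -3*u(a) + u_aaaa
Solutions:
 u(a) = C1*exp(-3^(1/4)*a) + C2*exp(3^(1/4)*a) + C3*sin(3^(1/4)*a) + C4*cos(3^(1/4)*a)


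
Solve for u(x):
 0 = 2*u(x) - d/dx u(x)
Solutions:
 u(x) = C1*exp(2*x)


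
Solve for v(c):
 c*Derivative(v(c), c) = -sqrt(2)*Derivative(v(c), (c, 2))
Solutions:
 v(c) = C1 + C2*erf(2^(1/4)*c/2)


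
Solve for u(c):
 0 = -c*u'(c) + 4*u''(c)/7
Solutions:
 u(c) = C1 + C2*erfi(sqrt(14)*c/4)


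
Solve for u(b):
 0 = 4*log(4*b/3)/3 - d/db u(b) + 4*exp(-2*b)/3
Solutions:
 u(b) = C1 + 4*b*log(b)/3 + 4*b*(-log(3) - 1 + 2*log(2))/3 - 2*exp(-2*b)/3


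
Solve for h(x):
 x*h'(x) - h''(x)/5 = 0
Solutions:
 h(x) = C1 + C2*erfi(sqrt(10)*x/2)


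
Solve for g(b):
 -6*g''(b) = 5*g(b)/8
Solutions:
 g(b) = C1*sin(sqrt(15)*b/12) + C2*cos(sqrt(15)*b/12)


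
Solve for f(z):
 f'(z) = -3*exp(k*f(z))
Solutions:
 f(z) = Piecewise((log(1/(C1*k + 3*k*z))/k, Ne(k, 0)), (nan, True))
 f(z) = Piecewise((C1 - 3*z, Eq(k, 0)), (nan, True))


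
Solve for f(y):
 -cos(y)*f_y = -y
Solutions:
 f(y) = C1 + Integral(y/cos(y), y)


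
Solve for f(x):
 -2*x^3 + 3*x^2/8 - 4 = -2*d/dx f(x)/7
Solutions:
 f(x) = C1 + 7*x^4/4 - 7*x^3/16 + 14*x


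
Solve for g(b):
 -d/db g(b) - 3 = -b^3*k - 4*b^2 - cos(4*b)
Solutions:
 g(b) = C1 + b^4*k/4 + 4*b^3/3 - 3*b + sin(4*b)/4


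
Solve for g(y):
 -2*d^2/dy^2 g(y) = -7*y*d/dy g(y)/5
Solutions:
 g(y) = C1 + C2*erfi(sqrt(35)*y/10)


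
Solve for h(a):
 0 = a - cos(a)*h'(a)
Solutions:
 h(a) = C1 + Integral(a/cos(a), a)


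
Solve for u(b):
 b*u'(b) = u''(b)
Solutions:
 u(b) = C1 + C2*erfi(sqrt(2)*b/2)


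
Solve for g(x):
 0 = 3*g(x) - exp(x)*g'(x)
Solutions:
 g(x) = C1*exp(-3*exp(-x))


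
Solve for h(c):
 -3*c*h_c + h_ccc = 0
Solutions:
 h(c) = C1 + Integral(C2*airyai(3^(1/3)*c) + C3*airybi(3^(1/3)*c), c)


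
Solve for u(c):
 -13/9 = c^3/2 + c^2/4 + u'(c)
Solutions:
 u(c) = C1 - c^4/8 - c^3/12 - 13*c/9


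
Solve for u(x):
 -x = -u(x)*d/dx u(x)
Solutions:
 u(x) = -sqrt(C1 + x^2)
 u(x) = sqrt(C1 + x^2)


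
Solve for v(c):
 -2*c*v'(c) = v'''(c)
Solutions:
 v(c) = C1 + Integral(C2*airyai(-2^(1/3)*c) + C3*airybi(-2^(1/3)*c), c)


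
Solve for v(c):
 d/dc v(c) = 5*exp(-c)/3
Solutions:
 v(c) = C1 - 5*exp(-c)/3


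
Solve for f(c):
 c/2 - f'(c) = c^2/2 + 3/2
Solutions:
 f(c) = C1 - c^3/6 + c^2/4 - 3*c/2


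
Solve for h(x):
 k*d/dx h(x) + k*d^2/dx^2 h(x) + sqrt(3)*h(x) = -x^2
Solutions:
 h(x) = C1*exp(x*(-1 + sqrt(k*(k - 4*sqrt(3)))/k)/2) + C2*exp(-x*(1 + sqrt(k*(k - 4*sqrt(3)))/k)/2) - 2*sqrt(3)*k^2/9 + 2*k*x/3 + 2*k/3 - sqrt(3)*x^2/3


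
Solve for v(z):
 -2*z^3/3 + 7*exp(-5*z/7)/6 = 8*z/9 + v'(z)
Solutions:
 v(z) = C1 - z^4/6 - 4*z^2/9 - 49*exp(-5*z/7)/30


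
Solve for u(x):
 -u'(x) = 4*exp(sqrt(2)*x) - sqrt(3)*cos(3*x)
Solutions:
 u(x) = C1 - 2*sqrt(2)*exp(sqrt(2)*x) + sqrt(3)*sin(3*x)/3


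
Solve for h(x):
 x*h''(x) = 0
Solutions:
 h(x) = C1 + C2*x


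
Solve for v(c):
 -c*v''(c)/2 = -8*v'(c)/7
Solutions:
 v(c) = C1 + C2*c^(23/7)


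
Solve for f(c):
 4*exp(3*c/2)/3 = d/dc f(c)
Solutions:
 f(c) = C1 + 8*exp(3*c/2)/9


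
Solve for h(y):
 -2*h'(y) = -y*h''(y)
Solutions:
 h(y) = C1 + C2*y^3


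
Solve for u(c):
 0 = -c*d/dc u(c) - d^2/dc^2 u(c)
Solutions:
 u(c) = C1 + C2*erf(sqrt(2)*c/2)


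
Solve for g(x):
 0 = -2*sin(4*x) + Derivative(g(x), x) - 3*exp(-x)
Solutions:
 g(x) = C1 - cos(4*x)/2 - 3*exp(-x)


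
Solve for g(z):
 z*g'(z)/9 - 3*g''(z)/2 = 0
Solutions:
 g(z) = C1 + C2*erfi(sqrt(3)*z/9)


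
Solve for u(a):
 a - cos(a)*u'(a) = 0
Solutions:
 u(a) = C1 + Integral(a/cos(a), a)


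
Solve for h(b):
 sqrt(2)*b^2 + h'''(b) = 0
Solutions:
 h(b) = C1 + C2*b + C3*b^2 - sqrt(2)*b^5/60


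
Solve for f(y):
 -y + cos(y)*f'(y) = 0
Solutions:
 f(y) = C1 + Integral(y/cos(y), y)


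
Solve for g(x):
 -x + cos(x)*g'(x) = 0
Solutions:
 g(x) = C1 + Integral(x/cos(x), x)


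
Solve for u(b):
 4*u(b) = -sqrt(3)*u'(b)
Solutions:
 u(b) = C1*exp(-4*sqrt(3)*b/3)


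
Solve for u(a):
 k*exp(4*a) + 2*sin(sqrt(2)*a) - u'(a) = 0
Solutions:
 u(a) = C1 + k*exp(4*a)/4 - sqrt(2)*cos(sqrt(2)*a)


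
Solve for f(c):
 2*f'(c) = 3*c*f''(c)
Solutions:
 f(c) = C1 + C2*c^(5/3)


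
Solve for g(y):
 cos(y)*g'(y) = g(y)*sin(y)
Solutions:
 g(y) = C1/cos(y)


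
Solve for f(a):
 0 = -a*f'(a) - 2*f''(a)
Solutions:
 f(a) = C1 + C2*erf(a/2)


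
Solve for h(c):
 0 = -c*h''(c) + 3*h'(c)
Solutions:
 h(c) = C1 + C2*c^4


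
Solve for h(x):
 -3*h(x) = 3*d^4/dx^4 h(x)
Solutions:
 h(x) = (C1*sin(sqrt(2)*x/2) + C2*cos(sqrt(2)*x/2))*exp(-sqrt(2)*x/2) + (C3*sin(sqrt(2)*x/2) + C4*cos(sqrt(2)*x/2))*exp(sqrt(2)*x/2)


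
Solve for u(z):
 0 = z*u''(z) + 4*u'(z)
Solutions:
 u(z) = C1 + C2/z^3


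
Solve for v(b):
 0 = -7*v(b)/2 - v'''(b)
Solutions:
 v(b) = C3*exp(-2^(2/3)*7^(1/3)*b/2) + (C1*sin(2^(2/3)*sqrt(3)*7^(1/3)*b/4) + C2*cos(2^(2/3)*sqrt(3)*7^(1/3)*b/4))*exp(2^(2/3)*7^(1/3)*b/4)


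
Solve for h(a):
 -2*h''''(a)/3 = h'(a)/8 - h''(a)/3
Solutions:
 h(a) = C1 + C2*exp(6^(1/3)*a*(4*6^(1/3)/(sqrt(345) + 27)^(1/3) + (sqrt(345) + 27)^(1/3))/24)*sin(2^(1/3)*3^(1/6)*a*(-3^(2/3)*(sqrt(345) + 27)^(1/3) + 12*2^(1/3)/(sqrt(345) + 27)^(1/3))/24) + C3*exp(6^(1/3)*a*(4*6^(1/3)/(sqrt(345) + 27)^(1/3) + (sqrt(345) + 27)^(1/3))/24)*cos(2^(1/3)*3^(1/6)*a*(-3^(2/3)*(sqrt(345) + 27)^(1/3) + 12*2^(1/3)/(sqrt(345) + 27)^(1/3))/24) + C4*exp(-6^(1/3)*a*(4*6^(1/3)/(sqrt(345) + 27)^(1/3) + (sqrt(345) + 27)^(1/3))/12)


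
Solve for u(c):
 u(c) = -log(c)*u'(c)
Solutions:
 u(c) = C1*exp(-li(c))


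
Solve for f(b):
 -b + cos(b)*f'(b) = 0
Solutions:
 f(b) = C1 + Integral(b/cos(b), b)


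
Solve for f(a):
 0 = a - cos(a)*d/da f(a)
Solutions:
 f(a) = C1 + Integral(a/cos(a), a)


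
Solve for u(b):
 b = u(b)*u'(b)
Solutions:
 u(b) = -sqrt(C1 + b^2)
 u(b) = sqrt(C1 + b^2)


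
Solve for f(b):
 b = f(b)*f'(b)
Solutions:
 f(b) = -sqrt(C1 + b^2)
 f(b) = sqrt(C1 + b^2)


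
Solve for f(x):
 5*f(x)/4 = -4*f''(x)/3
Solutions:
 f(x) = C1*sin(sqrt(15)*x/4) + C2*cos(sqrt(15)*x/4)


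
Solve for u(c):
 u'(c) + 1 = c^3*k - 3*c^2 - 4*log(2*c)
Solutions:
 u(c) = C1 + c^4*k/4 - c^3 - 4*c*log(c) - c*log(16) + 3*c


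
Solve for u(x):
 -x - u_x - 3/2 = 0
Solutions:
 u(x) = C1 - x^2/2 - 3*x/2


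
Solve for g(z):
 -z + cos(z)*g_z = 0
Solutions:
 g(z) = C1 + Integral(z/cos(z), z)


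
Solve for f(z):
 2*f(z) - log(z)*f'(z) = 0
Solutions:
 f(z) = C1*exp(2*li(z))


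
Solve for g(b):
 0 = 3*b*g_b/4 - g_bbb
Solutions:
 g(b) = C1 + Integral(C2*airyai(6^(1/3)*b/2) + C3*airybi(6^(1/3)*b/2), b)


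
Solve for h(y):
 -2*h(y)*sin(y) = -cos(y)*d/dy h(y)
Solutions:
 h(y) = C1/cos(y)^2


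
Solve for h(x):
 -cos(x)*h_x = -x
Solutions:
 h(x) = C1 + Integral(x/cos(x), x)


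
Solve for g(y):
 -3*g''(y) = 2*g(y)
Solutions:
 g(y) = C1*sin(sqrt(6)*y/3) + C2*cos(sqrt(6)*y/3)


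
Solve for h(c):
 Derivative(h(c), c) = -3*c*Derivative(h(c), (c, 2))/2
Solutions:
 h(c) = C1 + C2*c^(1/3)


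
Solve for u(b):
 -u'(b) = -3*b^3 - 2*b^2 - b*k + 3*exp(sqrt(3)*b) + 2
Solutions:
 u(b) = C1 + 3*b^4/4 + 2*b^3/3 + b^2*k/2 - 2*b - sqrt(3)*exp(sqrt(3)*b)


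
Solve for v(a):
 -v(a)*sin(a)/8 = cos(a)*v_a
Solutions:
 v(a) = C1*cos(a)^(1/8)


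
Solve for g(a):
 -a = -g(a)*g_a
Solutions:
 g(a) = -sqrt(C1 + a^2)
 g(a) = sqrt(C1 + a^2)


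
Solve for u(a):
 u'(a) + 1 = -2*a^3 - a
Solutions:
 u(a) = C1 - a^4/2 - a^2/2 - a


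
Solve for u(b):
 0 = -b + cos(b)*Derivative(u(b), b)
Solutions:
 u(b) = C1 + Integral(b/cos(b), b)


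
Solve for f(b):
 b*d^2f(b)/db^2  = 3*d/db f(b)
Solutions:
 f(b) = C1 + C2*b^4


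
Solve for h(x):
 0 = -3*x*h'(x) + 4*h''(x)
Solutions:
 h(x) = C1 + C2*erfi(sqrt(6)*x/4)


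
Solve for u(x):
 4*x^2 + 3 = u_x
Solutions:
 u(x) = C1 + 4*x^3/3 + 3*x


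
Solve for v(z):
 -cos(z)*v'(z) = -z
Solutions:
 v(z) = C1 + Integral(z/cos(z), z)


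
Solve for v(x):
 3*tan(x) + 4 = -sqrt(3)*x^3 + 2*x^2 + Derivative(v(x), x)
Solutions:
 v(x) = C1 + sqrt(3)*x^4/4 - 2*x^3/3 + 4*x - 3*log(cos(x))


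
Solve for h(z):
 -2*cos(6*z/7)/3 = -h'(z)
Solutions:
 h(z) = C1 + 7*sin(6*z/7)/9


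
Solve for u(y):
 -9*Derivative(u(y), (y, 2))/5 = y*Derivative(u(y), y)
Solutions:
 u(y) = C1 + C2*erf(sqrt(10)*y/6)


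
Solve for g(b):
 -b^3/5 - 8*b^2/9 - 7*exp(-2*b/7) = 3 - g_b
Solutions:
 g(b) = C1 + b^4/20 + 8*b^3/27 + 3*b - 49*exp(-2*b/7)/2


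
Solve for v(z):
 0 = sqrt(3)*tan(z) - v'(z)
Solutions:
 v(z) = C1 - sqrt(3)*log(cos(z))


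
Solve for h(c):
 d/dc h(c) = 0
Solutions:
 h(c) = C1


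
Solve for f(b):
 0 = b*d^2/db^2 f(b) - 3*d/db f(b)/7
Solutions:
 f(b) = C1 + C2*b^(10/7)


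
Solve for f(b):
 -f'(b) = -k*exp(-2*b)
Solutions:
 f(b) = C1 - k*exp(-2*b)/2


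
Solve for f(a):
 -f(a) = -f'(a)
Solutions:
 f(a) = C1*exp(a)


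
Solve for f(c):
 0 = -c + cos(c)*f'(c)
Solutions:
 f(c) = C1 + Integral(c/cos(c), c)


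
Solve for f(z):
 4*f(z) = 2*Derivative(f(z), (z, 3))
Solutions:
 f(z) = C3*exp(2^(1/3)*z) + (C1*sin(2^(1/3)*sqrt(3)*z/2) + C2*cos(2^(1/3)*sqrt(3)*z/2))*exp(-2^(1/3)*z/2)


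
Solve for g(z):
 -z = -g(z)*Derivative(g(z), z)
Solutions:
 g(z) = -sqrt(C1 + z^2)
 g(z) = sqrt(C1 + z^2)


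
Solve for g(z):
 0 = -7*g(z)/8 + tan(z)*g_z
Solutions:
 g(z) = C1*sin(z)^(7/8)


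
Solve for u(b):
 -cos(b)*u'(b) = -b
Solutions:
 u(b) = C1 + Integral(b/cos(b), b)


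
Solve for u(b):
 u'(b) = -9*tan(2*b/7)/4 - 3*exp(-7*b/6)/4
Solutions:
 u(b) = C1 - 63*log(tan(2*b/7)^2 + 1)/16 + 9*exp(-7*b/6)/14


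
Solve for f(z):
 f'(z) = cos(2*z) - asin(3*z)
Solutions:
 f(z) = C1 - z*asin(3*z) - sqrt(1 - 9*z^2)/3 + sin(2*z)/2


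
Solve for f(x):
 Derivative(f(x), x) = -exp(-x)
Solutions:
 f(x) = C1 + exp(-x)


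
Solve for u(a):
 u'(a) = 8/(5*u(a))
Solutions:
 u(a) = -sqrt(C1 + 80*a)/5
 u(a) = sqrt(C1 + 80*a)/5


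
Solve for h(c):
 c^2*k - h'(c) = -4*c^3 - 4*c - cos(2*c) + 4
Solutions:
 h(c) = C1 + c^4 + c^3*k/3 + 2*c^2 - 4*c + sin(2*c)/2


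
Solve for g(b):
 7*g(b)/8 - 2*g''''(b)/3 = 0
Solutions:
 g(b) = C1*exp(-21^(1/4)*b/2) + C2*exp(21^(1/4)*b/2) + C3*sin(21^(1/4)*b/2) + C4*cos(21^(1/4)*b/2)


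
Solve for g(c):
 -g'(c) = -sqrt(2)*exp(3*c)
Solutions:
 g(c) = C1 + sqrt(2)*exp(3*c)/3


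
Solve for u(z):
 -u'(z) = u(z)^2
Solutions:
 u(z) = 1/(C1 + z)


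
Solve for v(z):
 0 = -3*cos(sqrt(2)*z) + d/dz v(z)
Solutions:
 v(z) = C1 + 3*sqrt(2)*sin(sqrt(2)*z)/2


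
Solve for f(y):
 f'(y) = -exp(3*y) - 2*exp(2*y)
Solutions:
 f(y) = C1 - exp(3*y)/3 - exp(2*y)


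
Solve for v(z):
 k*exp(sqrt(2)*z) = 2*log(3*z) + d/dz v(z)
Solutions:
 v(z) = C1 + sqrt(2)*k*exp(sqrt(2)*z)/2 - 2*z*log(z) + 2*z*(1 - log(3))


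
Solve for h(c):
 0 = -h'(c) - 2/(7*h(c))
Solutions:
 h(c) = -sqrt(C1 - 28*c)/7
 h(c) = sqrt(C1 - 28*c)/7


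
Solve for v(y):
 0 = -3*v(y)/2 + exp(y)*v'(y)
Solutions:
 v(y) = C1*exp(-3*exp(-y)/2)


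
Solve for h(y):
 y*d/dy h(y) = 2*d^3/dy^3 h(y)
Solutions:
 h(y) = C1 + Integral(C2*airyai(2^(2/3)*y/2) + C3*airybi(2^(2/3)*y/2), y)


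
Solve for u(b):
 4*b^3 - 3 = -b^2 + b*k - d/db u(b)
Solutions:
 u(b) = C1 - b^4 - b^3/3 + b^2*k/2 + 3*b


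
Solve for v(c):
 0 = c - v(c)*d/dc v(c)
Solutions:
 v(c) = -sqrt(C1 + c^2)
 v(c) = sqrt(C1 + c^2)


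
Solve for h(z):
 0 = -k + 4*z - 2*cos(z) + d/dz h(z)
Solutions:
 h(z) = C1 + k*z - 2*z^2 + 2*sin(z)


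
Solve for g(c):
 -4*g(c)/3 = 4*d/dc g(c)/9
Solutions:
 g(c) = C1*exp(-3*c)


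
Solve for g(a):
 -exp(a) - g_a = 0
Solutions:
 g(a) = C1 - exp(a)


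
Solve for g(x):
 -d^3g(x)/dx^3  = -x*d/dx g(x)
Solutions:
 g(x) = C1 + Integral(C2*airyai(x) + C3*airybi(x), x)


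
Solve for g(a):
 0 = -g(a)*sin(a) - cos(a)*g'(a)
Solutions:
 g(a) = C1*cos(a)


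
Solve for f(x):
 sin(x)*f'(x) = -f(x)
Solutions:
 f(x) = C1*sqrt(cos(x) + 1)/sqrt(cos(x) - 1)


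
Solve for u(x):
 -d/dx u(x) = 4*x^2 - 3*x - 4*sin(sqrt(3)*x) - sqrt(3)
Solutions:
 u(x) = C1 - 4*x^3/3 + 3*x^2/2 + sqrt(3)*x - 4*sqrt(3)*cos(sqrt(3)*x)/3


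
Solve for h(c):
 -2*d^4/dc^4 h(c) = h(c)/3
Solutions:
 h(c) = (C1*sin(2^(1/4)*3^(3/4)*c/6) + C2*cos(2^(1/4)*3^(3/4)*c/6))*exp(-2^(1/4)*3^(3/4)*c/6) + (C3*sin(2^(1/4)*3^(3/4)*c/6) + C4*cos(2^(1/4)*3^(3/4)*c/6))*exp(2^(1/4)*3^(3/4)*c/6)


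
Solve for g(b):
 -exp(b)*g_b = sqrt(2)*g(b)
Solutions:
 g(b) = C1*exp(sqrt(2)*exp(-b))


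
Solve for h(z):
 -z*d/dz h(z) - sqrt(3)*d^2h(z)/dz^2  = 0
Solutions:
 h(z) = C1 + C2*erf(sqrt(2)*3^(3/4)*z/6)


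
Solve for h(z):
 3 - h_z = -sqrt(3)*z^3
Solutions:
 h(z) = C1 + sqrt(3)*z^4/4 + 3*z


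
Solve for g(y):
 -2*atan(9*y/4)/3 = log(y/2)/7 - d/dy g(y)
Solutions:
 g(y) = C1 + y*log(y)/7 + 2*y*atan(9*y/4)/3 - y/7 - y*log(2)/7 - 4*log(81*y^2 + 16)/27


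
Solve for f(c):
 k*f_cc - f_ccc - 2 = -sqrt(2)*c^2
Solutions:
 f(c) = C1 + C2*c + C3*exp(c*k) - sqrt(2)*c^4/(12*k) - sqrt(2)*c^3/(3*k^2) + c^2*(1 - sqrt(2)/k^2)/k


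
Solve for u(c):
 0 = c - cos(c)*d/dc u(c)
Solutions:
 u(c) = C1 + Integral(c/cos(c), c)


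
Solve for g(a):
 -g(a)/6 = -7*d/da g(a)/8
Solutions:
 g(a) = C1*exp(4*a/21)


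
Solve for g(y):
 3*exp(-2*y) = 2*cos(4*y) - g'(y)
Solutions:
 g(y) = C1 + sin(4*y)/2 + 3*exp(-2*y)/2


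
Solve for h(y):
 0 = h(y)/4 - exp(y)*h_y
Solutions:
 h(y) = C1*exp(-exp(-y)/4)


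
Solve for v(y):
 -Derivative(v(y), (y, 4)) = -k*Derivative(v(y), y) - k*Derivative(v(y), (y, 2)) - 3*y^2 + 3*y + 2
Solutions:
 v(y) = C1 + C2*exp(2^(1/3)*y*(-2*k/((-3^(1/3) + 3^(5/6)*I)*(-9*k + sqrt(3)*sqrt(k^2*(27 - 4*k)))^(1/3)) + 6^(1/3)*(-9*k + sqrt(3)*sqrt(k^2*(27 - 4*k)))^(1/3)/12 - 2^(1/3)*3^(5/6)*I*(-9*k + sqrt(3)*sqrt(k^2*(27 - 4*k)))^(1/3)/12)) + C3*exp(2^(1/3)*y*(2*k/((3^(1/3) + 3^(5/6)*I)*(-9*k + sqrt(3)*sqrt(k^2*(27 - 4*k)))^(1/3)) + 6^(1/3)*(-9*k + sqrt(3)*sqrt(k^2*(27 - 4*k)))^(1/3)/12 + 2^(1/3)*3^(5/6)*I*(-9*k + sqrt(3)*sqrt(k^2*(27 - 4*k)))^(1/3)/12)) + C4*exp(-6^(1/3)*y*(2*3^(1/3)*k/(-9*k + sqrt(3)*sqrt(k^2*(27 - 4*k)))^(1/3) + 2^(1/3)*(-9*k + sqrt(3)*sqrt(k^2*(27 - 4*k)))^(1/3))/6) - y^3/k + 9*y^2/(2*k) - 7*y/k


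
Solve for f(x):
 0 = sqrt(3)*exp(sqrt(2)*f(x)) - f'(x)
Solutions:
 f(x) = sqrt(2)*(2*log(-1/(C1 + sqrt(3)*x)) - log(2))/4


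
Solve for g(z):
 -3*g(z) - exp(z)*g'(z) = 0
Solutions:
 g(z) = C1*exp(3*exp(-z))


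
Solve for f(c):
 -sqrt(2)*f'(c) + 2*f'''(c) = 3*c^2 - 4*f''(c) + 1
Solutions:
 f(c) = C1 + C2*exp(-c*(1 + sqrt(2)*sqrt(sqrt(2) + 2)/2)) + C3*exp(c*(-1 + sqrt(2)*sqrt(sqrt(2) + 2)/2)) - sqrt(2)*c^3/2 - 6*c^2 - 49*sqrt(2)*c/2 - 6*c


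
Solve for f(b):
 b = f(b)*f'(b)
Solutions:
 f(b) = -sqrt(C1 + b^2)
 f(b) = sqrt(C1 + b^2)


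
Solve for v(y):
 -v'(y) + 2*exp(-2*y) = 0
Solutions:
 v(y) = C1 - exp(-2*y)


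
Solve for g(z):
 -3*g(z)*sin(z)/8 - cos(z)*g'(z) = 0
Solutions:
 g(z) = C1*cos(z)^(3/8)


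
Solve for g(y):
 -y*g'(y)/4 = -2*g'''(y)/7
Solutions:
 g(y) = C1 + Integral(C2*airyai(7^(1/3)*y/2) + C3*airybi(7^(1/3)*y/2), y)


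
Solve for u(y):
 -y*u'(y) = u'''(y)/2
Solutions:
 u(y) = C1 + Integral(C2*airyai(-2^(1/3)*y) + C3*airybi(-2^(1/3)*y), y)


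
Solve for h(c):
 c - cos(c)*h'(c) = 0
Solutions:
 h(c) = C1 + Integral(c/cos(c), c)


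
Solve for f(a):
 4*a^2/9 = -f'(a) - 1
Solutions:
 f(a) = C1 - 4*a^3/27 - a


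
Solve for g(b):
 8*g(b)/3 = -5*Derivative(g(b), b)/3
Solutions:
 g(b) = C1*exp(-8*b/5)


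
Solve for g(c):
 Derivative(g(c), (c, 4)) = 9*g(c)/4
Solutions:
 g(c) = C1*exp(-sqrt(6)*c/2) + C2*exp(sqrt(6)*c/2) + C3*sin(sqrt(6)*c/2) + C4*cos(sqrt(6)*c/2)


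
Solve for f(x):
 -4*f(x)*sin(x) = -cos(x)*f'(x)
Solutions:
 f(x) = C1/cos(x)^4


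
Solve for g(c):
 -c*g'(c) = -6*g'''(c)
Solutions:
 g(c) = C1 + Integral(C2*airyai(6^(2/3)*c/6) + C3*airybi(6^(2/3)*c/6), c)


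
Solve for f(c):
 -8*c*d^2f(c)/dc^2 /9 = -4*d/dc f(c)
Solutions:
 f(c) = C1 + C2*c^(11/2)


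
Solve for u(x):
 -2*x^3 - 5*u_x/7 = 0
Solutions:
 u(x) = C1 - 7*x^4/10


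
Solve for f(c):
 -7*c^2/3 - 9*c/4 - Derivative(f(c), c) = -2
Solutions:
 f(c) = C1 - 7*c^3/9 - 9*c^2/8 + 2*c


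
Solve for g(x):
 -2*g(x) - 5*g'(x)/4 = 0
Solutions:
 g(x) = C1*exp(-8*x/5)


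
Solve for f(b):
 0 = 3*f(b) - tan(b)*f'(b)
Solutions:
 f(b) = C1*sin(b)^3


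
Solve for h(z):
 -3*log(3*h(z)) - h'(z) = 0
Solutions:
 Integral(1/(log(_y) + log(3)), (_y, h(z)))/3 = C1 - z


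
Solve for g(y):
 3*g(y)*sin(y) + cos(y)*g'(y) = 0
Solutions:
 g(y) = C1*cos(y)^3


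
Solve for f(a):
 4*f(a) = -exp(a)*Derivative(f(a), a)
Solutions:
 f(a) = C1*exp(4*exp(-a))


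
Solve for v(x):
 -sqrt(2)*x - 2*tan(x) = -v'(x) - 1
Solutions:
 v(x) = C1 + sqrt(2)*x^2/2 - x - 2*log(cos(x))


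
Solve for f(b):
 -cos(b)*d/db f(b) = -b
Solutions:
 f(b) = C1 + Integral(b/cos(b), b)


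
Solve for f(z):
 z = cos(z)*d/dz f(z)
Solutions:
 f(z) = C1 + Integral(z/cos(z), z)


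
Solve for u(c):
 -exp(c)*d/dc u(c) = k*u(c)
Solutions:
 u(c) = C1*exp(k*exp(-c))


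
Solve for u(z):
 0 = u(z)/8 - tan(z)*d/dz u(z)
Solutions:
 u(z) = C1*sin(z)^(1/8)


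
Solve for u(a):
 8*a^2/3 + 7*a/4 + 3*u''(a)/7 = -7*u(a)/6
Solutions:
 u(a) = C1*sin(7*sqrt(2)*a/6) + C2*cos(7*sqrt(2)*a/6) - 16*a^2/7 - 3*a/2 + 576/343


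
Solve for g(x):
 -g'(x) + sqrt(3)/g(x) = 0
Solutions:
 g(x) = -sqrt(C1 + 2*sqrt(3)*x)
 g(x) = sqrt(C1 + 2*sqrt(3)*x)


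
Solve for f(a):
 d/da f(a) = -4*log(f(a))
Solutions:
 li(f(a)) = C1 - 4*a


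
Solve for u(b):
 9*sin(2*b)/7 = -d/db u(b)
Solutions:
 u(b) = C1 + 9*cos(2*b)/14


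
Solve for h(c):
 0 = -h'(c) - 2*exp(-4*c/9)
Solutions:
 h(c) = C1 + 9*exp(-4*c/9)/2


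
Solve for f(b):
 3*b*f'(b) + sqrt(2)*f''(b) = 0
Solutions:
 f(b) = C1 + C2*erf(2^(1/4)*sqrt(3)*b/2)


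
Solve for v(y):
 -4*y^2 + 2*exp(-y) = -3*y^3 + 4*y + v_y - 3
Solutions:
 v(y) = C1 + 3*y^4/4 - 4*y^3/3 - 2*y^2 + 3*y - 2*exp(-y)


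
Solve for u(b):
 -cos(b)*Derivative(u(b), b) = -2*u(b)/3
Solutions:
 u(b) = C1*(sin(b) + 1)^(1/3)/(sin(b) - 1)^(1/3)


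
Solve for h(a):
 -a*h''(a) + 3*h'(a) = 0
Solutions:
 h(a) = C1 + C2*a^4


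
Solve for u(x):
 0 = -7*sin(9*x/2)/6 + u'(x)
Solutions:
 u(x) = C1 - 7*cos(9*x/2)/27


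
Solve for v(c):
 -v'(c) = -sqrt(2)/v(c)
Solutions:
 v(c) = -sqrt(C1 + 2*sqrt(2)*c)
 v(c) = sqrt(C1 + 2*sqrt(2)*c)


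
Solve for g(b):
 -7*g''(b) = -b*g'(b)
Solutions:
 g(b) = C1 + C2*erfi(sqrt(14)*b/14)


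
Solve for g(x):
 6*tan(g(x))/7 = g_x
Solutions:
 g(x) = pi - asin(C1*exp(6*x/7))
 g(x) = asin(C1*exp(6*x/7))


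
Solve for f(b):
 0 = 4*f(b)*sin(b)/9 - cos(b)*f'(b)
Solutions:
 f(b) = C1/cos(b)^(4/9)


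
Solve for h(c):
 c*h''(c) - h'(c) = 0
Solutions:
 h(c) = C1 + C2*c^2


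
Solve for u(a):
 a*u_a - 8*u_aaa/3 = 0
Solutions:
 u(a) = C1 + Integral(C2*airyai(3^(1/3)*a/2) + C3*airybi(3^(1/3)*a/2), a)


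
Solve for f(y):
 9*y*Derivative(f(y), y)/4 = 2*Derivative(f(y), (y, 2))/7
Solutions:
 f(y) = C1 + C2*erfi(3*sqrt(7)*y/4)


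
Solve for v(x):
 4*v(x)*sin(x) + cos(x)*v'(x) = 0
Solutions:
 v(x) = C1*cos(x)^4


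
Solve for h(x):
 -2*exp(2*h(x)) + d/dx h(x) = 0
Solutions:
 h(x) = log(-sqrt(-1/(C1 + 2*x))) - log(2)/2
 h(x) = log(-1/(C1 + 2*x))/2 - log(2)/2


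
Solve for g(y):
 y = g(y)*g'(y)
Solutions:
 g(y) = -sqrt(C1 + y^2)
 g(y) = sqrt(C1 + y^2)


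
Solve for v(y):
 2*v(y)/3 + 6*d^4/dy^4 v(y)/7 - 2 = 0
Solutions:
 v(y) = (C1*sin(sqrt(6)*7^(1/4)*y/6) + C2*cos(sqrt(6)*7^(1/4)*y/6))*exp(-sqrt(6)*7^(1/4)*y/6) + (C3*sin(sqrt(6)*7^(1/4)*y/6) + C4*cos(sqrt(6)*7^(1/4)*y/6))*exp(sqrt(6)*7^(1/4)*y/6) + 3


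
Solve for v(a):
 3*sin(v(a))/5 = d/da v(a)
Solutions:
 -3*a/5 + log(cos(v(a)) - 1)/2 - log(cos(v(a)) + 1)/2 = C1


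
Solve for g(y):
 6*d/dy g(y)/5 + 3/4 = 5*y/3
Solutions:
 g(y) = C1 + 25*y^2/36 - 5*y/8


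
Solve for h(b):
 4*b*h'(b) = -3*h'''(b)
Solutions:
 h(b) = C1 + Integral(C2*airyai(-6^(2/3)*b/3) + C3*airybi(-6^(2/3)*b/3), b)


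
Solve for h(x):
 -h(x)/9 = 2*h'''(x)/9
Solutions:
 h(x) = C3*exp(-2^(2/3)*x/2) + (C1*sin(2^(2/3)*sqrt(3)*x/4) + C2*cos(2^(2/3)*sqrt(3)*x/4))*exp(2^(2/3)*x/4)


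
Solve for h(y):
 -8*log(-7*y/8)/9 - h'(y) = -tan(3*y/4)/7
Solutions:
 h(y) = C1 - 8*y*log(-y)/9 - 8*y*log(7)/9 + 8*y/9 + 8*y*log(2)/3 - 4*log(cos(3*y/4))/21


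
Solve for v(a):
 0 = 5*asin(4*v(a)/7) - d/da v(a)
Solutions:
 Integral(1/asin(4*_y/7), (_y, v(a))) = C1 + 5*a


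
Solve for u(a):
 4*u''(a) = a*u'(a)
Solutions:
 u(a) = C1 + C2*erfi(sqrt(2)*a/4)


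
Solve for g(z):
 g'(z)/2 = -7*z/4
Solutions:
 g(z) = C1 - 7*z^2/4


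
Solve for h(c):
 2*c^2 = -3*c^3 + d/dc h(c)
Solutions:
 h(c) = C1 + 3*c^4/4 + 2*c^3/3


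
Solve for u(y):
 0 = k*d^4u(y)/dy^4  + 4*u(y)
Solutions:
 u(y) = C1*exp(-sqrt(2)*y*(-1/k)^(1/4)) + C2*exp(sqrt(2)*y*(-1/k)^(1/4)) + C3*exp(-sqrt(2)*I*y*(-1/k)^(1/4)) + C4*exp(sqrt(2)*I*y*(-1/k)^(1/4))


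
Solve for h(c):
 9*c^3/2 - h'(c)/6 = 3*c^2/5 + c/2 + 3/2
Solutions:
 h(c) = C1 + 27*c^4/4 - 6*c^3/5 - 3*c^2/2 - 9*c


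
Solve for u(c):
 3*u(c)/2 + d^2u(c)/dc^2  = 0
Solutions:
 u(c) = C1*sin(sqrt(6)*c/2) + C2*cos(sqrt(6)*c/2)


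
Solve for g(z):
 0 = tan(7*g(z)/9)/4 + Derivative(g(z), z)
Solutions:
 g(z) = -9*asin(C1*exp(-7*z/36))/7 + 9*pi/7
 g(z) = 9*asin(C1*exp(-7*z/36))/7


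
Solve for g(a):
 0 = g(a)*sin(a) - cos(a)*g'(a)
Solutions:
 g(a) = C1/cos(a)


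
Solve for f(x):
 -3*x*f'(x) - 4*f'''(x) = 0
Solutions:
 f(x) = C1 + Integral(C2*airyai(-6^(1/3)*x/2) + C3*airybi(-6^(1/3)*x/2), x)


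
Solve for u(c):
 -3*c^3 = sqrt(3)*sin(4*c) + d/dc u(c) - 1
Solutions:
 u(c) = C1 - 3*c^4/4 + c + sqrt(3)*cos(4*c)/4


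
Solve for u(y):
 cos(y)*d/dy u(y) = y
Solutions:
 u(y) = C1 + Integral(y/cos(y), y)


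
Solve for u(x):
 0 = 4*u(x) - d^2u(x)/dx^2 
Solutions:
 u(x) = C1*exp(-2*x) + C2*exp(2*x)


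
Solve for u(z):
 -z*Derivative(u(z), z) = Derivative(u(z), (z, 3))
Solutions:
 u(z) = C1 + Integral(C2*airyai(-z) + C3*airybi(-z), z)


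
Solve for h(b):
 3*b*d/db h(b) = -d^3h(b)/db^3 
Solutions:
 h(b) = C1 + Integral(C2*airyai(-3^(1/3)*b) + C3*airybi(-3^(1/3)*b), b)


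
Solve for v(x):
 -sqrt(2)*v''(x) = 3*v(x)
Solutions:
 v(x) = C1*sin(2^(3/4)*sqrt(3)*x/2) + C2*cos(2^(3/4)*sqrt(3)*x/2)


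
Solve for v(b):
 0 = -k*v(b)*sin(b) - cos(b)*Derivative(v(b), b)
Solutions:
 v(b) = C1*exp(k*log(cos(b)))


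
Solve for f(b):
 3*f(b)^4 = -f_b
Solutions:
 f(b) = (-3^(2/3) - 3*3^(1/6)*I)*(1/(C1 + 3*b))^(1/3)/6
 f(b) = (-3^(2/3) + 3*3^(1/6)*I)*(1/(C1 + 3*b))^(1/3)/6
 f(b) = (1/(C1 + 9*b))^(1/3)


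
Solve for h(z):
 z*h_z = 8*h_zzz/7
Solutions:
 h(z) = C1 + Integral(C2*airyai(7^(1/3)*z/2) + C3*airybi(7^(1/3)*z/2), z)


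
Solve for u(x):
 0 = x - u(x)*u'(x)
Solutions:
 u(x) = -sqrt(C1 + x^2)
 u(x) = sqrt(C1 + x^2)


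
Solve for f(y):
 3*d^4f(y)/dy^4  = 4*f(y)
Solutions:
 f(y) = C1*exp(-sqrt(2)*3^(3/4)*y/3) + C2*exp(sqrt(2)*3^(3/4)*y/3) + C3*sin(sqrt(2)*3^(3/4)*y/3) + C4*cos(sqrt(2)*3^(3/4)*y/3)


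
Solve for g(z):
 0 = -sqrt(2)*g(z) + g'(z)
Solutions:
 g(z) = C1*exp(sqrt(2)*z)


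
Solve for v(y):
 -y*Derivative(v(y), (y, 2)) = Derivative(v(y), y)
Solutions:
 v(y) = C1 + C2*log(y)


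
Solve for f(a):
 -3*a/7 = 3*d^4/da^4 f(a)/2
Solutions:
 f(a) = C1 + C2*a + C3*a^2 + C4*a^3 - a^5/420


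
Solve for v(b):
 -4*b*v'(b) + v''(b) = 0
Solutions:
 v(b) = C1 + C2*erfi(sqrt(2)*b)


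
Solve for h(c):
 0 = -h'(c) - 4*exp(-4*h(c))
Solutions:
 h(c) = log(-I*(C1 - 16*c)^(1/4))
 h(c) = log(I*(C1 - 16*c)^(1/4))
 h(c) = log(-(C1 - 16*c)^(1/4))
 h(c) = log(C1 - 16*c)/4


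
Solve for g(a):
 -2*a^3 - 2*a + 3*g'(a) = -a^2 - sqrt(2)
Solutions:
 g(a) = C1 + a^4/6 - a^3/9 + a^2/3 - sqrt(2)*a/3


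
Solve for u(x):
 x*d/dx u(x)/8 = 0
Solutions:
 u(x) = C1


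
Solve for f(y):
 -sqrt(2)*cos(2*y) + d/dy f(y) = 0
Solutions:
 f(y) = C1 + sqrt(2)*sin(2*y)/2


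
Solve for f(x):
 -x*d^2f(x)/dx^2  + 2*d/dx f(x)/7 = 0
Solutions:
 f(x) = C1 + C2*x^(9/7)


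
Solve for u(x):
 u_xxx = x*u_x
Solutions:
 u(x) = C1 + Integral(C2*airyai(x) + C3*airybi(x), x)


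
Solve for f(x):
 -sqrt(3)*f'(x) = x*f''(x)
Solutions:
 f(x) = C1 + C2*x^(1 - sqrt(3))


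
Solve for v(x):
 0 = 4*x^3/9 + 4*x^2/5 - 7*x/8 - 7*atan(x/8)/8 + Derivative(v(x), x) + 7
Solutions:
 v(x) = C1 - x^4/9 - 4*x^3/15 + 7*x^2/16 + 7*x*atan(x/8)/8 - 7*x - 7*log(x^2 + 64)/2


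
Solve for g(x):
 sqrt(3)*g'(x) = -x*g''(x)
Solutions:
 g(x) = C1 + C2*x^(1 - sqrt(3))


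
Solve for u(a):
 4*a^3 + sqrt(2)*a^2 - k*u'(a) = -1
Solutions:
 u(a) = C1 + a^4/k + sqrt(2)*a^3/(3*k) + a/k


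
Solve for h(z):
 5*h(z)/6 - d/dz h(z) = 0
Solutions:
 h(z) = C1*exp(5*z/6)


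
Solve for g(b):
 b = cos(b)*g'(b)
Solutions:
 g(b) = C1 + Integral(b/cos(b), b)


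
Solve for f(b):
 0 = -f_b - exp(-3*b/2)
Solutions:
 f(b) = C1 + 2*exp(-3*b/2)/3


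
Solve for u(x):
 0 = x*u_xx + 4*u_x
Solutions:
 u(x) = C1 + C2/x^3


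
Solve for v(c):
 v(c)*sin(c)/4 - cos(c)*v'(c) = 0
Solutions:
 v(c) = C1/cos(c)^(1/4)


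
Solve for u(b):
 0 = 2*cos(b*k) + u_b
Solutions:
 u(b) = C1 - 2*sin(b*k)/k


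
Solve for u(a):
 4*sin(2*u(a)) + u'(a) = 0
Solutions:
 u(a) = pi - acos((-C1 - exp(16*a))/(C1 - exp(16*a)))/2
 u(a) = acos((-C1 - exp(16*a))/(C1 - exp(16*a)))/2


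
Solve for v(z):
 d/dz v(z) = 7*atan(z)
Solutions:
 v(z) = C1 + 7*z*atan(z) - 7*log(z^2 + 1)/2


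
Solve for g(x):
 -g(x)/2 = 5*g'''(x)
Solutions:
 g(x) = C3*exp(-10^(2/3)*x/10) + (C1*sin(10^(2/3)*sqrt(3)*x/20) + C2*cos(10^(2/3)*sqrt(3)*x/20))*exp(10^(2/3)*x/20)


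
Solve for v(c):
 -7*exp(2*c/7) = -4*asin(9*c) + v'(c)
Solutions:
 v(c) = C1 + 4*c*asin(9*c) + 4*sqrt(1 - 81*c^2)/9 - 49*exp(2*c/7)/2


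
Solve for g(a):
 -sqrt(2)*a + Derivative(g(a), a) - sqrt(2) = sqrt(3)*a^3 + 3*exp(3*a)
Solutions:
 g(a) = C1 + sqrt(3)*a^4/4 + sqrt(2)*a^2/2 + sqrt(2)*a + exp(3*a)


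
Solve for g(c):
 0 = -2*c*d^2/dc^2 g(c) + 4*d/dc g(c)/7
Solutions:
 g(c) = C1 + C2*c^(9/7)


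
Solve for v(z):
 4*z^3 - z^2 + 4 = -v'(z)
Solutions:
 v(z) = C1 - z^4 + z^3/3 - 4*z


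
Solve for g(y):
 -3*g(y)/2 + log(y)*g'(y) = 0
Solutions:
 g(y) = C1*exp(3*li(y)/2)


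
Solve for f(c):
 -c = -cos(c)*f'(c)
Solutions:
 f(c) = C1 + Integral(c/cos(c), c)


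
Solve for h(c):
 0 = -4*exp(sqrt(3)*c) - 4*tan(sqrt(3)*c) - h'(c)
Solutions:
 h(c) = C1 - 4*sqrt(3)*exp(sqrt(3)*c)/3 + 4*sqrt(3)*log(cos(sqrt(3)*c))/3


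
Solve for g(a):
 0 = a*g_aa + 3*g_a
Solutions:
 g(a) = C1 + C2/a^2


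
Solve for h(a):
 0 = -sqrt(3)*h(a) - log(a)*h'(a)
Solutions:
 h(a) = C1*exp(-sqrt(3)*li(a))


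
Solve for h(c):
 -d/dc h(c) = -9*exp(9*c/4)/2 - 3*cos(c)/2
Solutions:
 h(c) = C1 + 2*exp(9*c/4) + 3*sin(c)/2


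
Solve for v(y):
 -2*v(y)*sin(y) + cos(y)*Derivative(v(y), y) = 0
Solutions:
 v(y) = C1/cos(y)^2


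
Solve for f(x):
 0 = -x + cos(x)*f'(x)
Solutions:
 f(x) = C1 + Integral(x/cos(x), x)


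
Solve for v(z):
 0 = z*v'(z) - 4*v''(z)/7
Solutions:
 v(z) = C1 + C2*erfi(sqrt(14)*z/4)


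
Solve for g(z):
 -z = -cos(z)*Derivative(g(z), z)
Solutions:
 g(z) = C1 + Integral(z/cos(z), z)


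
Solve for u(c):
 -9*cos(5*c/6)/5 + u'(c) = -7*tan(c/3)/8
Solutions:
 u(c) = C1 + 21*log(cos(c/3))/8 + 54*sin(5*c/6)/25


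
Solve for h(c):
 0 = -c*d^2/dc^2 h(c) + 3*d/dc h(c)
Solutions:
 h(c) = C1 + C2*c^4


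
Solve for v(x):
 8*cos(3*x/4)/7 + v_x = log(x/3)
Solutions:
 v(x) = C1 + x*log(x) - x*log(3) - x - 32*sin(3*x/4)/21


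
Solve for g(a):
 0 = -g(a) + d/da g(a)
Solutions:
 g(a) = C1*exp(a)


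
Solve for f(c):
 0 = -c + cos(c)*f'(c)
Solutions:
 f(c) = C1 + Integral(c/cos(c), c)


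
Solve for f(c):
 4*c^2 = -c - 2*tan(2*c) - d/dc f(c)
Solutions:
 f(c) = C1 - 4*c^3/3 - c^2/2 + log(cos(2*c))
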